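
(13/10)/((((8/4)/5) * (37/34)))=221/74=2.99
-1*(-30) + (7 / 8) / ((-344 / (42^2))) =17553 / 688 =25.51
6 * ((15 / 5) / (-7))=-18 / 7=-2.57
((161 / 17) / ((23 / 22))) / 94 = 77 / 799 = 0.10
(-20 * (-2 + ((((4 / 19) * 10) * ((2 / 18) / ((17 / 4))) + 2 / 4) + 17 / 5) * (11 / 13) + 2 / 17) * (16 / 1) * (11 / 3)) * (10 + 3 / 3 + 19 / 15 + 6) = -53368825664 / 1700595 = -31382.44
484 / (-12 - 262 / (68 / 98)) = -8228 / 6623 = -1.24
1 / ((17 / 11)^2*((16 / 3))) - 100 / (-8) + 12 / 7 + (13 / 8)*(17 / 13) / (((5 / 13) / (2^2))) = 5889809 / 161840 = 36.39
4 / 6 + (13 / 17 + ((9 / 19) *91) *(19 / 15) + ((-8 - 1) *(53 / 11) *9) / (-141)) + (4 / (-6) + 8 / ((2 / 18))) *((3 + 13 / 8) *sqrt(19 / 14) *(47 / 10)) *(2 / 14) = 7751801 / 131835 + 186073 *sqrt(266) / 11760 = 316.86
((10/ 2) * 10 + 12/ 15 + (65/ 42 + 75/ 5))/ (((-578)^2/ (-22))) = -155573/ 35078820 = -0.00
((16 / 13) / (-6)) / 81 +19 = 60013 / 3159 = 19.00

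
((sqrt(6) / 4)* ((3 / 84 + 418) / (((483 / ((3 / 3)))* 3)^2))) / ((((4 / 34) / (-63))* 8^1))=-198985* sqrt(6) / 59721984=-0.01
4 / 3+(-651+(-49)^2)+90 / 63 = 36808 / 21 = 1752.76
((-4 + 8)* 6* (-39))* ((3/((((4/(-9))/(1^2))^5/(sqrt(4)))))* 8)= 20726199/8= 2590774.88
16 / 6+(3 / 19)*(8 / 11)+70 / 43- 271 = -7187549 / 26961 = -266.59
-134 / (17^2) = -134 / 289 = -0.46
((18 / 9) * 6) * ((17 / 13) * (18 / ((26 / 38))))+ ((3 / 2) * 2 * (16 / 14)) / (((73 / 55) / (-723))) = -1454.80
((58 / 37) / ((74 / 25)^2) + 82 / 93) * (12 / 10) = 9992717 / 7851215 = 1.27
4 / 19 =0.21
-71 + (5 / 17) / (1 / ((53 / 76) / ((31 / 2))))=-1421581 / 20026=-70.99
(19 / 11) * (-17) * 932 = -301036 / 11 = -27366.91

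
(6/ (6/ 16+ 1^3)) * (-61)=-2928/ 11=-266.18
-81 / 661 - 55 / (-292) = 0.07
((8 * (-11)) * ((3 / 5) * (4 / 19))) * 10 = -111.16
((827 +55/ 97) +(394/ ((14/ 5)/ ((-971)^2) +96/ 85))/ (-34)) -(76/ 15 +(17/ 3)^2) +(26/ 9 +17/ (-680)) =782.99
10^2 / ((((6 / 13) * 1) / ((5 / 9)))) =3250 / 27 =120.37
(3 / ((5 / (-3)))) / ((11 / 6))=-54 / 55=-0.98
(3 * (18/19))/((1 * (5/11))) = 594/95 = 6.25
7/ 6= 1.17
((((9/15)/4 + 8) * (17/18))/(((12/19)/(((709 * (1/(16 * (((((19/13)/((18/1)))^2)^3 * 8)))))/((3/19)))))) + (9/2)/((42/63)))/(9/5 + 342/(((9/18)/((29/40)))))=6913061255144319/2306160416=2997649.78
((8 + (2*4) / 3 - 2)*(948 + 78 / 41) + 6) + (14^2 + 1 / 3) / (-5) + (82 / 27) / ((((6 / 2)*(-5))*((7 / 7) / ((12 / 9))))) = 408430753 / 49815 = 8198.95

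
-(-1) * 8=8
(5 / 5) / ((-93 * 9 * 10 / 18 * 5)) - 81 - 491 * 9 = -4500.00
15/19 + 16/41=919/779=1.18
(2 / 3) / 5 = 2 / 15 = 0.13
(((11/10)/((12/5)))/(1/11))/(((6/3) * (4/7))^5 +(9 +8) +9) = 2033647/11274000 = 0.18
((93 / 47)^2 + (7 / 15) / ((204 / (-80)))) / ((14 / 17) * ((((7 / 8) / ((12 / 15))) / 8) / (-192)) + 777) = 10333757440 / 2151284169153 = 0.00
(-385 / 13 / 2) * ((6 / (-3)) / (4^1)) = 385 / 52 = 7.40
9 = 9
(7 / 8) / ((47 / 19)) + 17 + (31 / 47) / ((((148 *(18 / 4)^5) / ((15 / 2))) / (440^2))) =20.86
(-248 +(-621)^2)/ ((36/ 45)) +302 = 1928173/ 4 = 482043.25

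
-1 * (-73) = 73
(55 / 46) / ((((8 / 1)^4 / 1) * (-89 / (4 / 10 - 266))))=913 / 1048064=0.00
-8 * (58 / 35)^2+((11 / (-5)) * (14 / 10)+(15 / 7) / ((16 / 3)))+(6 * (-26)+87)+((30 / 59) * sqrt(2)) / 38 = -367097 / 3920+15 * sqrt(2) / 1121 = -93.63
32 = 32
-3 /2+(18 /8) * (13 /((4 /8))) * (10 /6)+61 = 157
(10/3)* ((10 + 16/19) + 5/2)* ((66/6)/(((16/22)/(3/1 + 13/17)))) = 817960/323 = 2532.38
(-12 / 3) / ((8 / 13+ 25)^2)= -676 / 110889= -0.01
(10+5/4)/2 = 45/8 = 5.62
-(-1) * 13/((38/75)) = 975/38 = 25.66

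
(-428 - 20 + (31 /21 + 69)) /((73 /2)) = -15856 /1533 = -10.34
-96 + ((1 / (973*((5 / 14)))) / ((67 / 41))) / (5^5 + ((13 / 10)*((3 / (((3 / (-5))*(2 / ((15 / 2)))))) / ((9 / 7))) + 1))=-333341324592 / 3472305485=-96.00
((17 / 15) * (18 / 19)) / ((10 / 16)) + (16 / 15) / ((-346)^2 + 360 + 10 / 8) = 1175802512 / 684440325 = 1.72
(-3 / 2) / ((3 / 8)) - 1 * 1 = -5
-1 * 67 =-67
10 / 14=5 / 7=0.71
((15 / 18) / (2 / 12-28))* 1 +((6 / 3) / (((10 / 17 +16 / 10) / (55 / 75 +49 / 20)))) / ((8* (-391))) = -1058617 / 34292448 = -0.03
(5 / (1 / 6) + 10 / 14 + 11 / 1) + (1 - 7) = 35.71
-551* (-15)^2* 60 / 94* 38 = -141331500 / 47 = -3007053.19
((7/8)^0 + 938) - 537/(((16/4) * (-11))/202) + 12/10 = 374607/110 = 3405.52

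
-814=-814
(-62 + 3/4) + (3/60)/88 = -107799/1760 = -61.25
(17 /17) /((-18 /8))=-4 /9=-0.44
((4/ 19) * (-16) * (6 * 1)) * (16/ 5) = -6144/ 95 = -64.67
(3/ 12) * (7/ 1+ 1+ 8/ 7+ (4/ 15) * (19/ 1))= 373/ 105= 3.55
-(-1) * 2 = 2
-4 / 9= -0.44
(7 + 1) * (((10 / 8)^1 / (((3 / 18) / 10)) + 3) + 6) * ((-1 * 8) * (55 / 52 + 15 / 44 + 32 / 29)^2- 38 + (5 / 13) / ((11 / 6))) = -59050.14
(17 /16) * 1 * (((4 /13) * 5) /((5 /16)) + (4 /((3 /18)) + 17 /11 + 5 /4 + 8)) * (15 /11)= 57.55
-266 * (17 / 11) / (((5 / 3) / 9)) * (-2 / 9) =27132 / 55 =493.31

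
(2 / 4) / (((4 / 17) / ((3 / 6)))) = 17 / 16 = 1.06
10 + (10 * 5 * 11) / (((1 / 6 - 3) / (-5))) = 16670 / 17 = 980.59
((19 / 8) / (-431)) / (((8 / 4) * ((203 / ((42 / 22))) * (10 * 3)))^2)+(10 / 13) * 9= 12631389407753 / 1824534025600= 6.92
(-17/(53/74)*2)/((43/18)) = -45288/2279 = -19.87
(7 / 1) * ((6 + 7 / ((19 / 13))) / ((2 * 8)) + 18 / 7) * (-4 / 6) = -6907 / 456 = -15.15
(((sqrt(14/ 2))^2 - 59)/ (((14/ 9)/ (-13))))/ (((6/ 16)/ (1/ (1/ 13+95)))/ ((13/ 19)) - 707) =-1028196/ 1549471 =-0.66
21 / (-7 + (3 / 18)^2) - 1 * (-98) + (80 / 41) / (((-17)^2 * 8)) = 282506368 / 2974099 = 94.99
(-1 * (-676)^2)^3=-95428956661682176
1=1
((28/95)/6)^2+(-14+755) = 60187921/81225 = 741.00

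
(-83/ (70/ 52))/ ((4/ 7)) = -1079/ 10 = -107.90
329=329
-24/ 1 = -24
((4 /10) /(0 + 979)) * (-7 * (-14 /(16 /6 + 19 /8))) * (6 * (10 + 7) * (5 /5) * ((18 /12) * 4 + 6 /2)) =4318272 /592295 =7.29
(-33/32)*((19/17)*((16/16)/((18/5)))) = -0.32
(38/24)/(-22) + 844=843.93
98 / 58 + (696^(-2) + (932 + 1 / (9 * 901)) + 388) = 576863156741 / 436458816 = 1321.69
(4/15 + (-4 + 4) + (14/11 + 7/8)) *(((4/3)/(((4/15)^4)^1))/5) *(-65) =-46609875/5632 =-8275.90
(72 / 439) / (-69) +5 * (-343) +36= -16952887 / 10097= -1679.00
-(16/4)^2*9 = -144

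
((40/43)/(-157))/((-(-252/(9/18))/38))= -190/425313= -0.00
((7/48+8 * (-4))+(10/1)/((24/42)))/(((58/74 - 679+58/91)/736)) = 53356849/3422112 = 15.59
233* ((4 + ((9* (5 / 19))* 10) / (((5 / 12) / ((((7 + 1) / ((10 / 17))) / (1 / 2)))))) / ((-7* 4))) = -1715579 / 133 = -12899.09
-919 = -919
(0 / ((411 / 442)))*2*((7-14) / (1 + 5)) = 0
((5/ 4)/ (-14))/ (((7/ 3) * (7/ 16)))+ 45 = 15405/ 343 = 44.91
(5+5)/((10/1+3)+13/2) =0.51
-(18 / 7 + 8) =-74 / 7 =-10.57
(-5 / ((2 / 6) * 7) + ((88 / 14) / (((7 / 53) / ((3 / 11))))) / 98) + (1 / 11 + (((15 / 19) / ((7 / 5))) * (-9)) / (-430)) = -82327909 / 43155574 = -1.91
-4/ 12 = -1/ 3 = -0.33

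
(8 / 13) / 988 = 2 / 3211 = 0.00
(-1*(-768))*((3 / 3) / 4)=192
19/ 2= 9.50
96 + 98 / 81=7874 / 81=97.21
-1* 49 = -49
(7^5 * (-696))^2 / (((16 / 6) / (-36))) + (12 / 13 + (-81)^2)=-24014635553451687 / 13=-1847279657957822.08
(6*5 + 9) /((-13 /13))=-39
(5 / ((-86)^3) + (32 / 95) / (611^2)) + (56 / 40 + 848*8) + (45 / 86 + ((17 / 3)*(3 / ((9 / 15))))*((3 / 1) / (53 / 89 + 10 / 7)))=2988074264094819637 / 437625993221768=6827.92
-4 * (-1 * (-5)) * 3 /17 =-60 /17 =-3.53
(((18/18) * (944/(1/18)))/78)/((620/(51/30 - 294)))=-1034742/10075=-102.70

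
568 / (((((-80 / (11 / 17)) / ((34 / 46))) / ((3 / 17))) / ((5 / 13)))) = -2343 / 10166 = -0.23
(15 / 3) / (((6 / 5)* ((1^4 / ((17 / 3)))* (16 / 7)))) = 2975 / 288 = 10.33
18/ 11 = 1.64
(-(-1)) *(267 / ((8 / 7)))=1869 / 8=233.62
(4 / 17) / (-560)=-1 / 2380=-0.00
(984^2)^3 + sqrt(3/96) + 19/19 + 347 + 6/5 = 907759056765321565.38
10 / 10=1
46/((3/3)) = 46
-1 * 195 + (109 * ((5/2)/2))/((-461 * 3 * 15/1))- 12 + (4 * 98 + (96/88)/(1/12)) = 36161485/182556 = 198.08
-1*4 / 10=-2 / 5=-0.40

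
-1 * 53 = -53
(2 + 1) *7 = 21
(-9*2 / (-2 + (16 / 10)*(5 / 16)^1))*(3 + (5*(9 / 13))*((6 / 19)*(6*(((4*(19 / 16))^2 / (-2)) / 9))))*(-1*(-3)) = -4887 / 26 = -187.96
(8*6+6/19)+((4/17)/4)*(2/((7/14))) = 15682/323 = 48.55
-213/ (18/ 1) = -71/ 6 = -11.83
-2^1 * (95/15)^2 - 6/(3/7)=-848/9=-94.22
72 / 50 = 36 / 25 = 1.44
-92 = -92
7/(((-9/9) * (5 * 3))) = -7/15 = -0.47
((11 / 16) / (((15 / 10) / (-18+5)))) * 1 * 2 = -143 / 12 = -11.92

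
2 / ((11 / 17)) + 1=45 / 11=4.09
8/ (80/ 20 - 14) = -4/ 5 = -0.80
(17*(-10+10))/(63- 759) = 0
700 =700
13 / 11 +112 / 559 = 1.38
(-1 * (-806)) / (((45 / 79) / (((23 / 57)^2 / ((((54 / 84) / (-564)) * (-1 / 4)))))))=354620372288 / 438615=808500.33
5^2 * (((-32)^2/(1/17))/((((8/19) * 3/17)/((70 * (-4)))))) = -4919936000/3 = -1639978666.67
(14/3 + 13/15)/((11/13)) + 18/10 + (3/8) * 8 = 1871/165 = 11.34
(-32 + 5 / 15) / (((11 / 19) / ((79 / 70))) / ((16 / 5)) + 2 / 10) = -5703800 / 64899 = -87.89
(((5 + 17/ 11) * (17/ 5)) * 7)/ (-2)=-4284/ 55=-77.89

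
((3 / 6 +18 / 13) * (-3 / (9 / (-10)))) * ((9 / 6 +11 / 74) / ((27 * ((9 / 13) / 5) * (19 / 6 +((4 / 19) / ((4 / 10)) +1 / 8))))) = 11358200 / 15653331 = 0.73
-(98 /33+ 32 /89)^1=-9778 /2937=-3.33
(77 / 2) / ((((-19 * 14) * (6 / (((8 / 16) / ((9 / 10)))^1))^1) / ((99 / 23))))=-605 / 10488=-0.06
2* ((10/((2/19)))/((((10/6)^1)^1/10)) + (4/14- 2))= 7956/7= 1136.57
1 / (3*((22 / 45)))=15 / 22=0.68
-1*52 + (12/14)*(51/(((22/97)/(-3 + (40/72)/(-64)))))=-3113973/4928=-631.89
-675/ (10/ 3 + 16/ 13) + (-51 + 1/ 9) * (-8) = 415267/ 1602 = 259.22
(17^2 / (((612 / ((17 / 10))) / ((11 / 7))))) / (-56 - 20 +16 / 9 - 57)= -3179 / 330680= -0.01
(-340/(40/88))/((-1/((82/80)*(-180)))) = -138006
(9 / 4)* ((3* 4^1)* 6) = 162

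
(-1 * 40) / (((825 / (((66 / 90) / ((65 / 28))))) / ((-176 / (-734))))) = -19712 / 5367375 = -0.00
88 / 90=44 / 45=0.98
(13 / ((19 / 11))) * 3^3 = 3861 / 19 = 203.21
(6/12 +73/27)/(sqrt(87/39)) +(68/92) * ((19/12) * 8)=173 * sqrt(377)/1566 +646/69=11.51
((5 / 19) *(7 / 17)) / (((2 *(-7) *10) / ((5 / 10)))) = -1 / 2584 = -0.00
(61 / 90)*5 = 61 / 18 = 3.39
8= 8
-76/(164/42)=-798/41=-19.46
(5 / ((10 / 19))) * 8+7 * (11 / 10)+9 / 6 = 426 / 5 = 85.20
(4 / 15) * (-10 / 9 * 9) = -8 / 3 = -2.67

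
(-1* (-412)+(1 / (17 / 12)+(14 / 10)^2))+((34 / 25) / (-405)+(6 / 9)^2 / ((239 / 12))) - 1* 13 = 16524460718 / 41137875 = 401.68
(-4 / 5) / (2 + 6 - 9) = 4 / 5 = 0.80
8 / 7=1.14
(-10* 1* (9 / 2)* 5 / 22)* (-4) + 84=1374 / 11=124.91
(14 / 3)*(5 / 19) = 70 / 57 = 1.23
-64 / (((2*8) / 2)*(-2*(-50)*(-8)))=1 / 100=0.01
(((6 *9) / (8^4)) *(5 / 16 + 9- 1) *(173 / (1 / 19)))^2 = 139325374282689 / 1073741824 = 129756.87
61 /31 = 1.97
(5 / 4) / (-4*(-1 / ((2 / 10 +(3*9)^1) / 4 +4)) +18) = 135 / 1984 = 0.07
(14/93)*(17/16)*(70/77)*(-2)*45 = -8925/682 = -13.09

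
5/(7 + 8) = 1/3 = 0.33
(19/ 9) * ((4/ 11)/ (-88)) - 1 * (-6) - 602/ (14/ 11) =-1017145/ 2178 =-467.01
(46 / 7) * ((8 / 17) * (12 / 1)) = 4416 / 119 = 37.11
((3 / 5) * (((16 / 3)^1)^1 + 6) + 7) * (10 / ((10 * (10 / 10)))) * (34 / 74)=6.34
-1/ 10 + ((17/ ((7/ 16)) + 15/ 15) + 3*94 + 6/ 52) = 146452/ 455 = 321.87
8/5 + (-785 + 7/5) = -782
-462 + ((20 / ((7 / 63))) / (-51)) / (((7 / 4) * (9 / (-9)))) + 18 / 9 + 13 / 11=-597953 / 1309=-456.80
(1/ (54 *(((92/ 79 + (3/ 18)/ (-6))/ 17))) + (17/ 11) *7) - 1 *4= 756971/ 106689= 7.10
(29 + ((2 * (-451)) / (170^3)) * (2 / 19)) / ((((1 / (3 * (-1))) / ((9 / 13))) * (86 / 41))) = -749179185993 / 26090486500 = -28.71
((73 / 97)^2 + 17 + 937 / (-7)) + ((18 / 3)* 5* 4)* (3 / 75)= -36715583 / 329315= -111.49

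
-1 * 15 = -15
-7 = -7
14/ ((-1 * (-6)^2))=-7/ 18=-0.39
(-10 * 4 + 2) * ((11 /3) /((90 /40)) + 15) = -17062 /27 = -631.93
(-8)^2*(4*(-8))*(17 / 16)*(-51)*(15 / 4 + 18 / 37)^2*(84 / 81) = 2827733216 / 1369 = 2065546.54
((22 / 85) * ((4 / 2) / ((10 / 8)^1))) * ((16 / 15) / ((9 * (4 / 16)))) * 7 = 1.37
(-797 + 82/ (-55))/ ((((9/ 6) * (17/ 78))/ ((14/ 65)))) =-2459352/ 4675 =-526.06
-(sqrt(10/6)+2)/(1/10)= -20 - 10 * sqrt(15)/3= -32.91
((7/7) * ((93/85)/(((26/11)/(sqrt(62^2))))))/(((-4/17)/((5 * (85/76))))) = -2695605/3952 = -682.09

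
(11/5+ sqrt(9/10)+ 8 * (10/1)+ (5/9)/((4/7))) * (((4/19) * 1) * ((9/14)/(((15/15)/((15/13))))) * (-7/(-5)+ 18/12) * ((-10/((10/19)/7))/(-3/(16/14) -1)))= 324 * sqrt(10)/65+ 89826/65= 1397.70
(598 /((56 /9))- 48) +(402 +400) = 23803 /28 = 850.11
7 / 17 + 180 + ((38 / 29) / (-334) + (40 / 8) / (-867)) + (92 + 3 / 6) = 272.90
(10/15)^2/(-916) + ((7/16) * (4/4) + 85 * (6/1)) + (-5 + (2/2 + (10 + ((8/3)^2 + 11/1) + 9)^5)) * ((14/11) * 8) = 1705713577053681145/2379910896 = 716713209.69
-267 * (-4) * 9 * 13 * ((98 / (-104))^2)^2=98520.83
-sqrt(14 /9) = -sqrt(14) /3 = -1.25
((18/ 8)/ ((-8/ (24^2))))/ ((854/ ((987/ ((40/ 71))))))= -810891/ 2440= -332.33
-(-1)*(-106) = -106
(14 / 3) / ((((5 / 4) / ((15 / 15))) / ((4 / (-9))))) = -224 / 135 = -1.66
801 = 801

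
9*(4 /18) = 2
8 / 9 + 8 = 80 / 9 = 8.89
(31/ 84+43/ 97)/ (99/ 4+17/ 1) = 6619/ 340179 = 0.02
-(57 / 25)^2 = -3249 / 625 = -5.20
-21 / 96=-7 / 32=-0.22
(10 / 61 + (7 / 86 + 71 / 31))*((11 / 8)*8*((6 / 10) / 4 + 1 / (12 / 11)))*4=145151776 / 1219695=119.01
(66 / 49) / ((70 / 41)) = 1353 / 1715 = 0.79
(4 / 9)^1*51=68 / 3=22.67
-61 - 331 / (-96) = -5525 / 96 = -57.55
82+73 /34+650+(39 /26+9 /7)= 87695 /119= 736.93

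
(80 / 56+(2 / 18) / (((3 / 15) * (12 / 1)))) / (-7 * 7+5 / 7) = -1115 / 36504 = -0.03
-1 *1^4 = -1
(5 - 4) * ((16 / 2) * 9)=72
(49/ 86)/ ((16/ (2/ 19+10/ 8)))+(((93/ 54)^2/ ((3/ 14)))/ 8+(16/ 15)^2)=1852681637/ 635299200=2.92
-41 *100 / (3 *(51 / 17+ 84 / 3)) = -4100 / 93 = -44.09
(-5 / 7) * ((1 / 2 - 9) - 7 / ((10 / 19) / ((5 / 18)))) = 2195 / 252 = 8.71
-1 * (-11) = 11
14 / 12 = 7 / 6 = 1.17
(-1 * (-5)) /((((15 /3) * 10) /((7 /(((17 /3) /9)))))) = 189 /170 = 1.11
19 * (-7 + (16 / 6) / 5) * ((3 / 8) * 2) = -1843 / 20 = -92.15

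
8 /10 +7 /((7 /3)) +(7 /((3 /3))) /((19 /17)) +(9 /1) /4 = 12.31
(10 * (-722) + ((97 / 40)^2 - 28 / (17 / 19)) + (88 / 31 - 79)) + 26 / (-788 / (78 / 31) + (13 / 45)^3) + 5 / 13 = -29771542077144470149 / 4066443266142400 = -7321.27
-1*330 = -330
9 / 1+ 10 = 19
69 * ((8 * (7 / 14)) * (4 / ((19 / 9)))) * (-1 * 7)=-69552 / 19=-3660.63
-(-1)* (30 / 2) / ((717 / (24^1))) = 120 / 239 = 0.50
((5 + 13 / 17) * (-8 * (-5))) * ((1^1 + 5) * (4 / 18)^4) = 125440 / 37179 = 3.37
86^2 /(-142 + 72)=-3698 /35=-105.66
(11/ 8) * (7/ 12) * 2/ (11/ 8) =7/ 6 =1.17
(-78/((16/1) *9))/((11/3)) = -13/88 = -0.15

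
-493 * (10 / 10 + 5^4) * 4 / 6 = -617236 / 3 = -205745.33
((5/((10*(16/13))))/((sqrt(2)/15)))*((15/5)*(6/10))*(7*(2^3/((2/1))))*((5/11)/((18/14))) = 9555*sqrt(2)/176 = 76.78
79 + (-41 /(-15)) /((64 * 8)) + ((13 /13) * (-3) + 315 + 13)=3102761 /7680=404.01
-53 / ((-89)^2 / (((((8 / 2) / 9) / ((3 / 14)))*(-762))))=10.57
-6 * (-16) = 96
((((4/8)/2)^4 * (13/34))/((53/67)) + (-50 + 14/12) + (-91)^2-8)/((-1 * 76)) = -11381722933/105179136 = -108.21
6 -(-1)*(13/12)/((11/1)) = 805/132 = 6.10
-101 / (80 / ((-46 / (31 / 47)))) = 109181 / 1240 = 88.05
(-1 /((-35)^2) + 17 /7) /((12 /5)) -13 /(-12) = 2053 /980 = 2.09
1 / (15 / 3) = 1 / 5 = 0.20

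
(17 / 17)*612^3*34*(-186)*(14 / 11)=-20294304081408 / 11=-1844936734673.45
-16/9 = -1.78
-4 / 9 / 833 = -4 / 7497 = -0.00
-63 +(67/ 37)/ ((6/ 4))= -6859/ 111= -61.79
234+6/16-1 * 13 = 1771/8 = 221.38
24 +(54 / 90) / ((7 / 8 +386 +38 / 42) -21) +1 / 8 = 59466367 / 2464760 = 24.13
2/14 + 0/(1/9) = 1/7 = 0.14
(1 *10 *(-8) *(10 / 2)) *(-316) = 126400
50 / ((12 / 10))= 125 / 3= 41.67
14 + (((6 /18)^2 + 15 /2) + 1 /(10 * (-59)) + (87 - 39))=184813 /2655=69.61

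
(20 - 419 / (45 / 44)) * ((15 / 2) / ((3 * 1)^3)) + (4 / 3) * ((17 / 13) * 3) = -108476 / 1053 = -103.02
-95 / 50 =-19 / 10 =-1.90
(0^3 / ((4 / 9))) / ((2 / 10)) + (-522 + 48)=-474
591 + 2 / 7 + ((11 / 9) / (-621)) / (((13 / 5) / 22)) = 591.27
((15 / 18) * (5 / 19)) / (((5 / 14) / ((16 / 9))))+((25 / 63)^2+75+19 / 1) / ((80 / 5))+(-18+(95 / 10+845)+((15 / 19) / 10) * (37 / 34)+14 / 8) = 17338871573 / 20511792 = 845.31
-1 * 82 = -82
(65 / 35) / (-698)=-13 / 4886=-0.00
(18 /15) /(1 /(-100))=-120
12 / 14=6 / 7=0.86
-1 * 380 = -380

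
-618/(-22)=309/11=28.09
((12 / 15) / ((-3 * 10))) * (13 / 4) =-13 / 150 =-0.09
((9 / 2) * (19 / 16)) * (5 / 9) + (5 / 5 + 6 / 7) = 1081 / 224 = 4.83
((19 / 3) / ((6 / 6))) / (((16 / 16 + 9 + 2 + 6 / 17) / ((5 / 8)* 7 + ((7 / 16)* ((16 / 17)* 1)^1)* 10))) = 209 / 48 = 4.35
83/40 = 2.08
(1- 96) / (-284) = 95 / 284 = 0.33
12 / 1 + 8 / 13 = 164 / 13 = 12.62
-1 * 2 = -2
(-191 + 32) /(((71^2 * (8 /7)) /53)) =-58989 /40328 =-1.46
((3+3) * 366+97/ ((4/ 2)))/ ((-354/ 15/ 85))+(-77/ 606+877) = -7207.13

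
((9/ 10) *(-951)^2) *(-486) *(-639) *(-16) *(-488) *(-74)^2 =54039823163118457344/ 5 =10807964632623691468.80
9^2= 81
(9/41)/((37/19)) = 171/1517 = 0.11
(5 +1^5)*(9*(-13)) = -702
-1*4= -4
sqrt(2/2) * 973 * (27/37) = 26271/37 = 710.03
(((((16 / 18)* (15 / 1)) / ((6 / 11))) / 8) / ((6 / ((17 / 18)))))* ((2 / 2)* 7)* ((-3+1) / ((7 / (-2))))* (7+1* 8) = 4675 / 162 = 28.86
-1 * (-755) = 755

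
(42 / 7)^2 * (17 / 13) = 47.08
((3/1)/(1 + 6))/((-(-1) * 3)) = 1/7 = 0.14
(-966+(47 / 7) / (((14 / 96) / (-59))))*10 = -1804380 / 49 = -36824.08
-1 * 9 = -9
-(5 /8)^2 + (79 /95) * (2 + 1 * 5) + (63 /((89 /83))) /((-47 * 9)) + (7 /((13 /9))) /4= 6.50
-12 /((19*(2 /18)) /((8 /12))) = -72 /19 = -3.79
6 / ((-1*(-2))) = 3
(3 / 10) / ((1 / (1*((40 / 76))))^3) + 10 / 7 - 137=-6507091 / 48013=-135.53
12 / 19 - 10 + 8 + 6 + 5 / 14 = 1327 / 266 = 4.99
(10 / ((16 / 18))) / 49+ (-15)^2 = 44145 / 196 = 225.23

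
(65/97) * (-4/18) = -130/873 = -0.15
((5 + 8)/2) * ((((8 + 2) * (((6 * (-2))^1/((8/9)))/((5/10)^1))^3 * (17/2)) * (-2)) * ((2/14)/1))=21749715/7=3107102.14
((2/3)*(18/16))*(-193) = -579/4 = -144.75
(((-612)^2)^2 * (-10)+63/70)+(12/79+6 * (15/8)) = -2216474685369363/1580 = -1402832079347.70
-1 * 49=-49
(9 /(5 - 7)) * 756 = -3402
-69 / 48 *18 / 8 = -207 / 64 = -3.23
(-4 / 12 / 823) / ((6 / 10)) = -5 / 7407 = -0.00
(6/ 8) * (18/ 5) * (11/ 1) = 297/ 10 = 29.70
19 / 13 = 1.46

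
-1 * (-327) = 327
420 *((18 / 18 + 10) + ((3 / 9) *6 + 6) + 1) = 8400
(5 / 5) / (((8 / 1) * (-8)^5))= -1 / 262144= -0.00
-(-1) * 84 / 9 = 28 / 3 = 9.33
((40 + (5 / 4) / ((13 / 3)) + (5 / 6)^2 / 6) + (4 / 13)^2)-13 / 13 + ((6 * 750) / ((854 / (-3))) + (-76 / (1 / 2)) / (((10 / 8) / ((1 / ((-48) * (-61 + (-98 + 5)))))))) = 20296033783 / 857296440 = 23.67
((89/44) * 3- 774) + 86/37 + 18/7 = -763.04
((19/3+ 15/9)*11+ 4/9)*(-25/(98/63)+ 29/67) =-5838262/4221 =-1383.15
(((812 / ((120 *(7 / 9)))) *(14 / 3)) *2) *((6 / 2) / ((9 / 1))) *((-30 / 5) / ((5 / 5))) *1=-812 / 5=-162.40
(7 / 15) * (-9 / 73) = -21 / 365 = -0.06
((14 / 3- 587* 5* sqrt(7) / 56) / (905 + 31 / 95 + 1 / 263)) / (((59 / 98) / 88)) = -21.63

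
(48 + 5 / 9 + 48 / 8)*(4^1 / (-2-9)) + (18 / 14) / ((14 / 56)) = -10184 / 693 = -14.70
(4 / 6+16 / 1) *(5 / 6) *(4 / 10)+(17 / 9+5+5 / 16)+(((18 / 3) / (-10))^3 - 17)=-80263 / 18000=-4.46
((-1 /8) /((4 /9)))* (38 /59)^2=-3249 /27848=-0.12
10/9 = 1.11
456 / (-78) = -76 / 13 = -5.85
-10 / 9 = -1.11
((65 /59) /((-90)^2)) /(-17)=-13 /1624860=-0.00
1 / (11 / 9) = 9 / 11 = 0.82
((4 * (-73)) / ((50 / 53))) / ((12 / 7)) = -27083 / 150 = -180.55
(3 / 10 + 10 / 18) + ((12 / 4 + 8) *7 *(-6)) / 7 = -5863 / 90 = -65.14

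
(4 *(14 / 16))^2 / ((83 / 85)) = 4165 / 332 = 12.55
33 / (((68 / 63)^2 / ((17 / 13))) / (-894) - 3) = -58546719 / 5324197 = -11.00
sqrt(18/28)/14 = 3* sqrt(14)/196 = 0.06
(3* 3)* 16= 144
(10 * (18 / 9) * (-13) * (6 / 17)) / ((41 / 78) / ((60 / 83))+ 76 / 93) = -226324800 / 3808901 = -59.42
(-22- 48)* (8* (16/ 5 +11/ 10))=-2408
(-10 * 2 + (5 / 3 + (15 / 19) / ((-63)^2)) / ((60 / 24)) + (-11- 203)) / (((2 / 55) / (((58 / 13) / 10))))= -935515031 / 326781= -2862.82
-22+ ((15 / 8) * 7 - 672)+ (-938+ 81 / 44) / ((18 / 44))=-213787 / 72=-2969.26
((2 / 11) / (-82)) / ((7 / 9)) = -9 / 3157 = -0.00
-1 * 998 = -998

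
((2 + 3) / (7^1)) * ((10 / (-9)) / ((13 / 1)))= -50 / 819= -0.06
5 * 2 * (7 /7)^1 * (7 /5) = 14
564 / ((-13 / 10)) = -5640 / 13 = -433.85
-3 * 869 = -2607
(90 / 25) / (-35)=-18 / 175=-0.10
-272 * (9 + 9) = -4896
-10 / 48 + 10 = 235 / 24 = 9.79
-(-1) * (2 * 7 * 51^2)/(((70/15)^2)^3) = 1896129/537824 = 3.53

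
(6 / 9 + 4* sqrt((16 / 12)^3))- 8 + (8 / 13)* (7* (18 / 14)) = -70 / 39 + 32* sqrt(3) / 9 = 4.36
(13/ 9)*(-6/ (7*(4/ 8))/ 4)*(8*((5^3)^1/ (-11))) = 13000/ 231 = 56.28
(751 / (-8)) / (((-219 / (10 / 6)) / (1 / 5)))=751 / 5256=0.14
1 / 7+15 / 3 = 36 / 7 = 5.14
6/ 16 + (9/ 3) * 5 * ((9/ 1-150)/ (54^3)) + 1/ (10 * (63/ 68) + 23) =3767243/ 9596556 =0.39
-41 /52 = -0.79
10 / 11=0.91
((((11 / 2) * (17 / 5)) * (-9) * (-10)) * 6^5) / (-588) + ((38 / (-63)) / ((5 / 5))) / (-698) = -3425524211 / 153909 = -22256.82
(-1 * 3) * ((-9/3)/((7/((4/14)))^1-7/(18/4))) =162/413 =0.39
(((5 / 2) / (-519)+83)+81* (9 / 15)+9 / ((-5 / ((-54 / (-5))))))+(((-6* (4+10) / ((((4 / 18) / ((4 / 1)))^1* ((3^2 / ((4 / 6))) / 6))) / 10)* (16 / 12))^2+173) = 215730529 / 25950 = 8313.32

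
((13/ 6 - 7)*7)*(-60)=2030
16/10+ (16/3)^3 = 153.30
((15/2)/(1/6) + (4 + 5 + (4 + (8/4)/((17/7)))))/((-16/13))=-1625/34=-47.79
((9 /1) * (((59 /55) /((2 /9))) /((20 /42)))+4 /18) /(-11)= -8.31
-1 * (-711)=711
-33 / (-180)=11 / 60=0.18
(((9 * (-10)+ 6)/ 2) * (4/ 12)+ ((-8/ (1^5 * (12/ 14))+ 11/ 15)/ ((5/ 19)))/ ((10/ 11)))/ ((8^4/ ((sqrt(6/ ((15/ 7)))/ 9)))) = -12487 * sqrt(70)/ 46080000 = -0.00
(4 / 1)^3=64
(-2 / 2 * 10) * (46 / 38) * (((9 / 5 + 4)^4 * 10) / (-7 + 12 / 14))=455488964 / 20425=22300.56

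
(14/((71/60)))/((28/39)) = 1170/71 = 16.48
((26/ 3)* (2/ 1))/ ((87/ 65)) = 3380/ 261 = 12.95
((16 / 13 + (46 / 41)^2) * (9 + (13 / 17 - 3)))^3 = 244898438987086136000 / 51271964912864501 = 4776.46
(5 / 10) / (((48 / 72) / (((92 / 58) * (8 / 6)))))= 1.59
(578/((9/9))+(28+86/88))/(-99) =-26707/4356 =-6.13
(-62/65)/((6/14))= -434/195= -2.23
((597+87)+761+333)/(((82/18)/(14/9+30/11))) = 753872/451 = 1671.56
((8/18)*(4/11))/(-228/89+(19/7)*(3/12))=-39872/464607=-0.09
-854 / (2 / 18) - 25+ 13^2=-7542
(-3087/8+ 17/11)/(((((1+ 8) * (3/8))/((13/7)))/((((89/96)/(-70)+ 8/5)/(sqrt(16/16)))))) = -4688233199/13970880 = -335.57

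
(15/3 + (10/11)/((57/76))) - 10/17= 3155/561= 5.62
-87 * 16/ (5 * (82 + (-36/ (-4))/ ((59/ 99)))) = -82128/ 28645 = -2.87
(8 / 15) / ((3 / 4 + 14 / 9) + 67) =96 / 12475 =0.01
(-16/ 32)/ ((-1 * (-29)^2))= 1/ 1682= 0.00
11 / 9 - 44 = -385 / 9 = -42.78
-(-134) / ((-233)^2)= 134 / 54289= 0.00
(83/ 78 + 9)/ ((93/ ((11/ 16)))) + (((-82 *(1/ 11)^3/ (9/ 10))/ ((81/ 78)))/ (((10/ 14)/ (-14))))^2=2352227373330899/ 1349036445186144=1.74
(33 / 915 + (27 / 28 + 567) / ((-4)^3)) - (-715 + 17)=689.16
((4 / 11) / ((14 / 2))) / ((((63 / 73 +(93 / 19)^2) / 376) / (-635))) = -629204228 / 1259181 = -499.69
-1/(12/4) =-1/3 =-0.33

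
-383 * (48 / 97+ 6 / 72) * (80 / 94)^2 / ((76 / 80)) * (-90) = 61862160000 / 4071187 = 15195.12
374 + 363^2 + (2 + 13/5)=660738/5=132147.60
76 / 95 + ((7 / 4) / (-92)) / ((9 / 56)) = 1411 / 2070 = 0.68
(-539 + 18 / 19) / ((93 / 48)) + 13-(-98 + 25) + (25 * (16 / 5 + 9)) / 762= -85860823 / 448818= -191.30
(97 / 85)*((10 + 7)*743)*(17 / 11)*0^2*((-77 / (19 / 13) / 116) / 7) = 0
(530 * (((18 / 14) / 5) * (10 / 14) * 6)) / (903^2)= 3180 / 4439449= 0.00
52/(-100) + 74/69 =953/1725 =0.55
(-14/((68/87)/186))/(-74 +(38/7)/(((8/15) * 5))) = 51156/1105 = 46.30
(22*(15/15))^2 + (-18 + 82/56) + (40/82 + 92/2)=590017/1148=513.95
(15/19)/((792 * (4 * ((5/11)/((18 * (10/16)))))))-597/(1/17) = -10148.99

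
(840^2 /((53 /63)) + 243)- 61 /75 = 3334922692 /3975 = 838974.26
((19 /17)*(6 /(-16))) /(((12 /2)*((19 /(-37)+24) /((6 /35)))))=-2109 /4136440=-0.00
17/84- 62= -5191/84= -61.80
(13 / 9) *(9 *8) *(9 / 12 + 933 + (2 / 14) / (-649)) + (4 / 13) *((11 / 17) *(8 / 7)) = 13928419542 / 143429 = 97110.20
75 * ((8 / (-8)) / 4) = -75 / 4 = -18.75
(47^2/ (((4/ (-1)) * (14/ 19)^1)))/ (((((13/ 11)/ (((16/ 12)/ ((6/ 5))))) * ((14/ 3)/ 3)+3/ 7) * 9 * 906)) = -2308405/ 52316064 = -0.04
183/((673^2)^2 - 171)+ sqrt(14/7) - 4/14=-410289356459/1436012752090+ sqrt(2)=1.13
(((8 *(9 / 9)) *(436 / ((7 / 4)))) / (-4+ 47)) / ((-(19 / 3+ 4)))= -41856 / 9331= -4.49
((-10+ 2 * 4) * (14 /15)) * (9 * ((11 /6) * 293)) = -9024.40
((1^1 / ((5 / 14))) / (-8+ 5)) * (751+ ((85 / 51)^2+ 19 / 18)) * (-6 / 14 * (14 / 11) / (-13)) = -63406 / 2145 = -29.56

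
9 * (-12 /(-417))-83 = -11501 /139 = -82.74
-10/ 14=-5/ 7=-0.71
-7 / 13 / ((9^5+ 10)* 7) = -1 / 767767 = -0.00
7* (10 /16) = 35 /8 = 4.38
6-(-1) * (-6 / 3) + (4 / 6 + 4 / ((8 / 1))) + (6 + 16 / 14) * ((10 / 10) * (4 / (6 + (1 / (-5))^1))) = 10.09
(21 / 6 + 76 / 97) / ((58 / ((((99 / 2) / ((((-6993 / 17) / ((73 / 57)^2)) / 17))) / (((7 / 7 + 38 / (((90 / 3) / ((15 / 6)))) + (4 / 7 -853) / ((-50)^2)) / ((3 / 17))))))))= -15683913125 / 1372099614838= -0.01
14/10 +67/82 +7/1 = 3779/410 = 9.22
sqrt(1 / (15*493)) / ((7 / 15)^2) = 15*sqrt(7395) / 24157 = 0.05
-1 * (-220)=220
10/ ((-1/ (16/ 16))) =-10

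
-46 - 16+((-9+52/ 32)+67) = -19/ 8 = -2.38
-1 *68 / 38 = -34 / 19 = -1.79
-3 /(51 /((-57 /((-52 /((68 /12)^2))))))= -323 /156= -2.07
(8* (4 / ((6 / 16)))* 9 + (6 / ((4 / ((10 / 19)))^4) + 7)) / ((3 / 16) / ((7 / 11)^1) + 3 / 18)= 6787133430 / 4039951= 1680.00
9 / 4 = 2.25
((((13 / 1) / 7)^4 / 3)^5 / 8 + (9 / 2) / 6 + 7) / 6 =20207114058920621845867 / 930696994095346379664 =21.71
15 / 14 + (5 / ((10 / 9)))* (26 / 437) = 8193 / 6118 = 1.34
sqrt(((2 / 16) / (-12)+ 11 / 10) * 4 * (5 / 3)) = sqrt(1046) / 12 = 2.70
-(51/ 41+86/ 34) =-2630/ 697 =-3.77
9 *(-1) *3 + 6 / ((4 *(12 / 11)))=-205 / 8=-25.62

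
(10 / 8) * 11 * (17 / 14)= 935 / 56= 16.70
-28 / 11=-2.55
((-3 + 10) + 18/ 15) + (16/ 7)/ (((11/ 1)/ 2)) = 3317/ 385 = 8.62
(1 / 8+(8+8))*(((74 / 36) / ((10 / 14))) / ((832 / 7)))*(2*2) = 77959 / 49920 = 1.56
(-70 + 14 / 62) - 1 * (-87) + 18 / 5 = 3228 / 155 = 20.83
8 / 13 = 0.62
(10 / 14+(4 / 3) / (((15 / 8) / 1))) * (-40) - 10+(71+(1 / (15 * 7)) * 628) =3139 / 315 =9.97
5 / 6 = 0.83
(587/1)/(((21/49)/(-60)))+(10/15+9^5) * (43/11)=4905467/33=148650.52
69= 69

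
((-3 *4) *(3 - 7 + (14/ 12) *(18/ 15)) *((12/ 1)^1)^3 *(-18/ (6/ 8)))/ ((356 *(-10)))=808704/ 2225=363.46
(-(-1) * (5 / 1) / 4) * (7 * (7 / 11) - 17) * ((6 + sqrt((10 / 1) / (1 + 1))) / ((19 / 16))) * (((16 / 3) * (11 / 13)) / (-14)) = 35.06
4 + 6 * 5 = 34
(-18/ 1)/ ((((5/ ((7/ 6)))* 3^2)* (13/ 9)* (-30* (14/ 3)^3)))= 27/ 254800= 0.00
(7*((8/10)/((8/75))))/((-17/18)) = -945/17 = -55.59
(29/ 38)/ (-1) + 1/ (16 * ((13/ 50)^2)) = 2073/ 12844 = 0.16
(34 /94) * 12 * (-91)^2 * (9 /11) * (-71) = -1079478036 /517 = -2087965.25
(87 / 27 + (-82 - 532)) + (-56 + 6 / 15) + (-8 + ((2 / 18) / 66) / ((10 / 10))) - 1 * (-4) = -1991017 / 2970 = -670.38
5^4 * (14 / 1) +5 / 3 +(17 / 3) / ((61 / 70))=1602745 / 183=8758.17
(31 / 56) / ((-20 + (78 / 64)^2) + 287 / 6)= 11904 / 630469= 0.02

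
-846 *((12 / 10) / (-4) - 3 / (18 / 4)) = 817.80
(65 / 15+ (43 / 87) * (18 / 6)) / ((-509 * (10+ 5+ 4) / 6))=-0.00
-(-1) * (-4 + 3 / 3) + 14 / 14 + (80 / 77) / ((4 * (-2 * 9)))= -1396 / 693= -2.01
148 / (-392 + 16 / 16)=-148 / 391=-0.38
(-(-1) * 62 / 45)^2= 3844 / 2025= 1.90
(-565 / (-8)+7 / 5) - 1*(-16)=3521 / 40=88.02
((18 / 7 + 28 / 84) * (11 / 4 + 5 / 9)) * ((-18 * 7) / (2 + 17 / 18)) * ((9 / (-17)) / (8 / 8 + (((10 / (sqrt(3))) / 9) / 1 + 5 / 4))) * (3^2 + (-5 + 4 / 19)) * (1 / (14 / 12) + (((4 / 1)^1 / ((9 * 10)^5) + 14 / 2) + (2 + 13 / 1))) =7240.20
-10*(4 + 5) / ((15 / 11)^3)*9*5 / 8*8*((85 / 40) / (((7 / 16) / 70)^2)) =-86887680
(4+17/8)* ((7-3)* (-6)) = -147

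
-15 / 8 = -1.88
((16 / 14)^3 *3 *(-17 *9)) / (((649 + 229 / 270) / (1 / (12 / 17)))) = -89890560 / 60182437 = -1.49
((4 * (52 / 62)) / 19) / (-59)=-104 / 34751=-0.00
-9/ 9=-1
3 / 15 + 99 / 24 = 173 / 40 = 4.32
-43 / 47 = -0.91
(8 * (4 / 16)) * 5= 10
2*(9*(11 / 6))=33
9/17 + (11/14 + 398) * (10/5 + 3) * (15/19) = 7120719/4522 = 1574.68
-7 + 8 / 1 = 1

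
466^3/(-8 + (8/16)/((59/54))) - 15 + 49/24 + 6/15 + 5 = -143291770259/10680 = -13416832.42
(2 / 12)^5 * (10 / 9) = 5 / 34992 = 0.00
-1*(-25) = 25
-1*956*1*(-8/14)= 3824/7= 546.29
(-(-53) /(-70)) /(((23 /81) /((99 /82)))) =-425007 /132020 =-3.22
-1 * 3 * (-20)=60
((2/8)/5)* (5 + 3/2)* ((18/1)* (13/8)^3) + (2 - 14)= 134169/10240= 13.10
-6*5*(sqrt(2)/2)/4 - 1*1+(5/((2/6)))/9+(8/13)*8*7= 1370/39 - 15*sqrt(2)/4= 29.82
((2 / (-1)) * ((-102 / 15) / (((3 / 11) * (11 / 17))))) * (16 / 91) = 13.55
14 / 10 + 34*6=1027 / 5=205.40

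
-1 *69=-69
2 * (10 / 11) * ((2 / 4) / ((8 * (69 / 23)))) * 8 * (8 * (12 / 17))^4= 283115520 / 918731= 308.16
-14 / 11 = -1.27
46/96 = 23/48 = 0.48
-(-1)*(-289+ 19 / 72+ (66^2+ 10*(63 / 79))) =23179957 / 5688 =4075.24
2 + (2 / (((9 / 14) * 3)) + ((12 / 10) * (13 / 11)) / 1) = 6616 / 1485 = 4.46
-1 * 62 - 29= -91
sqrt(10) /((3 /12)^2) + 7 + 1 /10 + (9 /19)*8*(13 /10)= 457 /38 + 16*sqrt(10)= 62.62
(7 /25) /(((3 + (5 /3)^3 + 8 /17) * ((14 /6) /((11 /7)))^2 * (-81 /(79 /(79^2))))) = -561 /228969650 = -0.00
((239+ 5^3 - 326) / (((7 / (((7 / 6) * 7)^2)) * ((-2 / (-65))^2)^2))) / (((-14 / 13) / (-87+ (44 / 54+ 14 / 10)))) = 247286382513625 / 7776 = 31801232319.14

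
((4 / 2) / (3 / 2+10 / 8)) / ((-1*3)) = -8 / 33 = -0.24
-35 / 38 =-0.92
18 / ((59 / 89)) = 1602 / 59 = 27.15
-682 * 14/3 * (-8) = 76384/3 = 25461.33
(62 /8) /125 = 31 /500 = 0.06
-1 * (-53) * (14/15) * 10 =1484/3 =494.67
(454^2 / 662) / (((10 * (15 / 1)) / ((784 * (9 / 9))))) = 1627.34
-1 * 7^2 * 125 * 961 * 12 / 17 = -70633500 / 17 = -4154911.76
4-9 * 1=-5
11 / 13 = 0.85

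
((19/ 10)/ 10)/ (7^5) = 0.00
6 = 6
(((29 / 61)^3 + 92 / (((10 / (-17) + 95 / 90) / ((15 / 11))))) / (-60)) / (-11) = 95887900577 / 235647134580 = 0.41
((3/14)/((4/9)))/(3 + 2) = 0.10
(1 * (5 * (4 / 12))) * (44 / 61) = 220 / 183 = 1.20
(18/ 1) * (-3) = -54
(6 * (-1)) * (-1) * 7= 42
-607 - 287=-894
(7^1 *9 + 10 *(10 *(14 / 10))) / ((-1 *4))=-203 / 4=-50.75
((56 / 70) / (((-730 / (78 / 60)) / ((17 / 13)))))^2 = 289 / 83265625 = 0.00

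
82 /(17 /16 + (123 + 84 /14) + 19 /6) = 3936 /6395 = 0.62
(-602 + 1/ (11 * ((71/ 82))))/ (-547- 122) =470080/ 522489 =0.90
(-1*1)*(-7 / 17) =0.41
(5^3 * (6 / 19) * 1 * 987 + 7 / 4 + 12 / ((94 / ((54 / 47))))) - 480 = 38482.42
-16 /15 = -1.07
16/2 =8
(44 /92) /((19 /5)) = 55 /437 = 0.13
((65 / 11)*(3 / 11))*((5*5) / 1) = 4875 / 121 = 40.29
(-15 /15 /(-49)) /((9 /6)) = 2 /147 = 0.01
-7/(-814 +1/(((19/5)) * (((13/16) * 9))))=15561/1809442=0.01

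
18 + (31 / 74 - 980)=-71157 / 74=-961.58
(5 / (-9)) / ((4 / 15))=-25 / 12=-2.08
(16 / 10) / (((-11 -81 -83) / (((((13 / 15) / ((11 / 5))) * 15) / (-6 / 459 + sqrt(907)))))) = -2434536 * sqrt(907) / 40871521075 -31824 / 40871521075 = -0.00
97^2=9409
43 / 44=0.98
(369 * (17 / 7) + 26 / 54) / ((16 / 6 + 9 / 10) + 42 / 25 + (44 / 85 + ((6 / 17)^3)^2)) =204520035893900 / 1315281015909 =155.50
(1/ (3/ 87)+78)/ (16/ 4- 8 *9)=-1.57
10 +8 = 18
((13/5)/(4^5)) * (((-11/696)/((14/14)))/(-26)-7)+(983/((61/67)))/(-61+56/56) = -1566191869/86949888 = -18.01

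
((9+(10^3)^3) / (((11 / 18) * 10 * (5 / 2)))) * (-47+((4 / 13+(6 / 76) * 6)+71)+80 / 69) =2652654023873886 / 1562275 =1697943079.08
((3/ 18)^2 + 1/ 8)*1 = 11/ 72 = 0.15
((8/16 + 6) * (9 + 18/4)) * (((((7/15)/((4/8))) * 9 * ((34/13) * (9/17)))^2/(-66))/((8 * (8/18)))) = -2893401/57200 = -50.58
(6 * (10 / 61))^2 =3600 / 3721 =0.97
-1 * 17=-17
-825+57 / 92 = -824.38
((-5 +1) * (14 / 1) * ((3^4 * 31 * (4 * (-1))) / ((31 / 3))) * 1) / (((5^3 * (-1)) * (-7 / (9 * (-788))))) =-55147392 / 125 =-441179.14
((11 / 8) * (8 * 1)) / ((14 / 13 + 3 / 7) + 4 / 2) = 91 / 29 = 3.14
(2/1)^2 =4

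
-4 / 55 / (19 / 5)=-4 / 209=-0.02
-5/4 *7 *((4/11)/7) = -5/11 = -0.45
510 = 510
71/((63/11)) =781/63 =12.40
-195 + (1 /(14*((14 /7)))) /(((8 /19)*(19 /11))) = -43669 /224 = -194.95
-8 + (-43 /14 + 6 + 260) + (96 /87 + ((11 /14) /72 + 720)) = 28531687 /29232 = 976.04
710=710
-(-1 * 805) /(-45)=-161 /9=-17.89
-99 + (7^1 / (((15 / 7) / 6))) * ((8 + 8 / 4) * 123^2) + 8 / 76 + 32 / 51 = 2873264975 / 969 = 2965185.73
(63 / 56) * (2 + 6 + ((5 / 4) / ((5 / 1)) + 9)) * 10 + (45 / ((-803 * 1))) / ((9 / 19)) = 193.94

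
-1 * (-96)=96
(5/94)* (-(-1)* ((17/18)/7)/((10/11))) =187/23688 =0.01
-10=-10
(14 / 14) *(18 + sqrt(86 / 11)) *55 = 5 *sqrt(946) + 990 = 1143.79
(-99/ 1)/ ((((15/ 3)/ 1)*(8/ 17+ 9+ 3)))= -1683/ 1060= -1.59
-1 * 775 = -775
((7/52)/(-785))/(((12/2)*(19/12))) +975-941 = 13184853/387790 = 34.00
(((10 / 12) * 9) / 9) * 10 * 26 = 650 / 3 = 216.67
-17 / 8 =-2.12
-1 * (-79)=79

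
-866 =-866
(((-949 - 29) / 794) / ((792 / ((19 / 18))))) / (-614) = 3097 / 1158338016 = 0.00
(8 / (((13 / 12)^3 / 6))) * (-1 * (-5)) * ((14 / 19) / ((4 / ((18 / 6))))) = 4354560 / 41743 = 104.32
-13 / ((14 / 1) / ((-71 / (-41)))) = -923 / 574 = -1.61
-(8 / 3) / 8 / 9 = -1 / 27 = -0.04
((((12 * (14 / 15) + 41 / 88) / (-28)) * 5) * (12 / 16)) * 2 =-15399 / 4928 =-3.12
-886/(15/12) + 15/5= -3529/5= -705.80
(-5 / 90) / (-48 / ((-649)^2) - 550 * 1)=421201 / 4169890764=0.00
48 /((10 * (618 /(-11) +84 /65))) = -572 /6541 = -0.09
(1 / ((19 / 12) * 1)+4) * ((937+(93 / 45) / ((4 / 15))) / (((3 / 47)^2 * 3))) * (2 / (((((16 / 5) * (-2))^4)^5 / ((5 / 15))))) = 8757202243804931640625 / 487728568437811262225856558268416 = 0.00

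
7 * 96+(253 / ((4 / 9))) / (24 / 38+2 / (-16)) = 12570 / 7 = 1795.71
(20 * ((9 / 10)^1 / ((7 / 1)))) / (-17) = -18 / 119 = -0.15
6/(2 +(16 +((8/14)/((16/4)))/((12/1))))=504/1513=0.33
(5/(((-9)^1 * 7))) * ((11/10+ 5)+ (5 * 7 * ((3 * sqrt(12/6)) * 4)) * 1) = -100 * sqrt(2)/3-61/126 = -47.62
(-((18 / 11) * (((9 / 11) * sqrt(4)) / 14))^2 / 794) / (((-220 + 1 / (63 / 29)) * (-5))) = -118098 / 2813732928545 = -0.00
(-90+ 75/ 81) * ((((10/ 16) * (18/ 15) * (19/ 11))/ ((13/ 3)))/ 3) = -3515/ 396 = -8.88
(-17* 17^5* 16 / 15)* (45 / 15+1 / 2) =-1351703864 / 15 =-90113590.93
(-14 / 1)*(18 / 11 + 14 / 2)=-120.91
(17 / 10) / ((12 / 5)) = 17 / 24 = 0.71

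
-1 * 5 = -5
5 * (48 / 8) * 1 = 30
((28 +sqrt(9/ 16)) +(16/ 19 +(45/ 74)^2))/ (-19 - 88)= -779339/ 2783177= -0.28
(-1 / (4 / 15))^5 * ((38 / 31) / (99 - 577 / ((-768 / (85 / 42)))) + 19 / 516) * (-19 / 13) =12226598817159375 / 230143422386176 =53.13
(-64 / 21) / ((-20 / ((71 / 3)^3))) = 5726576 / 2835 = 2019.96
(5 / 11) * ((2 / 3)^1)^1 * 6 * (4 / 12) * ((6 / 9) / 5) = 8 / 99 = 0.08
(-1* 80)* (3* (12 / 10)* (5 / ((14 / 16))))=-11520 / 7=-1645.71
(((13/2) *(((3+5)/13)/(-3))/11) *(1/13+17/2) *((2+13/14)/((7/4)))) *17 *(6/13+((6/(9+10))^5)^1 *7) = -3225547632680/225550334009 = -14.30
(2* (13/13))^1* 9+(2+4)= 24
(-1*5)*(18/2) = -45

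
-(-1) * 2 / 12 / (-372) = -1 / 2232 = -0.00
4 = 4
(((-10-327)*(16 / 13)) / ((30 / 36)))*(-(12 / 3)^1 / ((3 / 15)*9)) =43136 / 39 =1106.05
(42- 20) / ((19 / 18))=396 / 19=20.84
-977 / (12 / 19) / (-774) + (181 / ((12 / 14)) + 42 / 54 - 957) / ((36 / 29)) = -4166957 / 6966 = -598.19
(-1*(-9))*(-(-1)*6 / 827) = 54 / 827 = 0.07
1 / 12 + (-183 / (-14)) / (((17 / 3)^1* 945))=1429 / 16660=0.09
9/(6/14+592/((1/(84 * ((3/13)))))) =273/348109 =0.00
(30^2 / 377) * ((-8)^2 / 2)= 76.39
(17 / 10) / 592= 17 / 5920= 0.00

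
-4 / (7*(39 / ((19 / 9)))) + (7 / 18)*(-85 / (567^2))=-47647 / 1535274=-0.03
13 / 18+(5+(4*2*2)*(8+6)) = 4135 / 18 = 229.72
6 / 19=0.32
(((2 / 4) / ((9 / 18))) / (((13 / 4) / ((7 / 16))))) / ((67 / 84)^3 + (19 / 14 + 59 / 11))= 11409552 / 612639989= 0.02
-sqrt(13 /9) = -sqrt(13) /3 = -1.20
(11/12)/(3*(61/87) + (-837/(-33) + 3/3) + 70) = 3509/376932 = 0.01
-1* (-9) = 9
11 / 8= 1.38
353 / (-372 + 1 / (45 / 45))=-353 / 371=-0.95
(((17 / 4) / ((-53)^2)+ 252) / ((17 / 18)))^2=649403726526801 / 9121396036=71195.65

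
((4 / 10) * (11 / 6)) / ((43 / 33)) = 121 / 215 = 0.56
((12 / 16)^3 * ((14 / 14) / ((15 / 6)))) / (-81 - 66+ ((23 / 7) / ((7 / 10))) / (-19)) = -25137 / 21933920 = -0.00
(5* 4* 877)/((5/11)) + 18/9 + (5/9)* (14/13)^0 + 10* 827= 421745/9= 46860.56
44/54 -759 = -20471/27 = -758.19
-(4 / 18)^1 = -2 / 9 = -0.22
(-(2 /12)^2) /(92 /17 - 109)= 17 /63396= 0.00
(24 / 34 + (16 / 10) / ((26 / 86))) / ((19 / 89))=589892 / 20995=28.10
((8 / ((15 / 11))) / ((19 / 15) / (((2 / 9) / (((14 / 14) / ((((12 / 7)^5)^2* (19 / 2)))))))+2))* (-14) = -8475799191552 / 206673689329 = -41.01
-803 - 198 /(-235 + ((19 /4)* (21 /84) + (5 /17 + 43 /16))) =-25181651 /31393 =-802.14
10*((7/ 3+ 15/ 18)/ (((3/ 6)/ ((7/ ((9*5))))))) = 266/ 27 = 9.85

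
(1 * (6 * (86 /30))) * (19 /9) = 1634 /45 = 36.31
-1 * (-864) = 864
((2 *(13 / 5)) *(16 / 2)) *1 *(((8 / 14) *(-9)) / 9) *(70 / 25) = -1664 / 25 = -66.56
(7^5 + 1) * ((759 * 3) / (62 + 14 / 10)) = 191359080 / 317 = 603656.40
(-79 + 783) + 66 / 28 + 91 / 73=723171 / 1022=707.60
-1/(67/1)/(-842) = 1/56414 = 0.00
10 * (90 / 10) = 90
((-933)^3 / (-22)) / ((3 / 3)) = 36916647.14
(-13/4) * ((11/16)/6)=-143/384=-0.37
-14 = -14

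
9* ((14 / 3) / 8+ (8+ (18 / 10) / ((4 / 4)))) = 93.45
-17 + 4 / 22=-185 / 11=-16.82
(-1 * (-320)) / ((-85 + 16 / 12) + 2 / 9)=-2880 / 751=-3.83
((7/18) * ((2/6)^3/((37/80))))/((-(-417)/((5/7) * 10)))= 2000/3749247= 0.00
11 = 11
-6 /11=-0.55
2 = 2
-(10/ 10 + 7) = -8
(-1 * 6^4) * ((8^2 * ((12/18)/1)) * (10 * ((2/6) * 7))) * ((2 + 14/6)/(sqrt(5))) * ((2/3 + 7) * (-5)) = 42864640 * sqrt(5) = 95848248.87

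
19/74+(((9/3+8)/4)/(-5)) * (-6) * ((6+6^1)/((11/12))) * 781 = 12483599/370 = 33739.46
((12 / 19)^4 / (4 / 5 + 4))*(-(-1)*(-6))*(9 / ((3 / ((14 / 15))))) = -72576 / 130321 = -0.56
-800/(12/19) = -3800/3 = -1266.67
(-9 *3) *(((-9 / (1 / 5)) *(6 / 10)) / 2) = 729 / 2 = 364.50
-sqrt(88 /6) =-2 * sqrt(33) /3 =-3.83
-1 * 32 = -32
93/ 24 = 31/ 8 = 3.88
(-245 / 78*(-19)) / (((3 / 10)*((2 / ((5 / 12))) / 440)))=6400625 / 351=18235.40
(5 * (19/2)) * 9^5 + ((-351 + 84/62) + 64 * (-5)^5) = 161477627/62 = 2604477.85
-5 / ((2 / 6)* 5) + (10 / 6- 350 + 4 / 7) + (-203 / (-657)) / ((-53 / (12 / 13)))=-370493386 / 1056237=-350.77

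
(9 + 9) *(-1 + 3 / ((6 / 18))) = 144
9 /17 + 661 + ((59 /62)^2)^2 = 166380669793 /251197712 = 662.35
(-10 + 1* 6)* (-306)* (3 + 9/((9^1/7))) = 12240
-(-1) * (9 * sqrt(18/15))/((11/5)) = 9 * sqrt(30)/11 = 4.48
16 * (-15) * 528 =-126720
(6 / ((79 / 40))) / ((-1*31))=-240 / 2449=-0.10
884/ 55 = 16.07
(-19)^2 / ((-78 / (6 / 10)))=-361 / 130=-2.78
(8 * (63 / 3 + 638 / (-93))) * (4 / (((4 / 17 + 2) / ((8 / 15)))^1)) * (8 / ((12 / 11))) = 12590336 / 15903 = 791.70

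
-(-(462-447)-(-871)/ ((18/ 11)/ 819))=-871841/ 2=-435920.50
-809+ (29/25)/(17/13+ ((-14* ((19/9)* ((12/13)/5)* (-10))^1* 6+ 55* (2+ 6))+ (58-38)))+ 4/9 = -1865273632/2306925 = -808.55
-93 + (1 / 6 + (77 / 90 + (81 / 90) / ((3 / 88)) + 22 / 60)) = -5869 / 90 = -65.21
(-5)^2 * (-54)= -1350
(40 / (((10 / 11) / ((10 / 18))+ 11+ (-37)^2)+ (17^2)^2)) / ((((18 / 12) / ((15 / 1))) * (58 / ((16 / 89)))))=35200 / 2410470749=0.00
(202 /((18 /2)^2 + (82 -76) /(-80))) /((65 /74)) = 119584 /42081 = 2.84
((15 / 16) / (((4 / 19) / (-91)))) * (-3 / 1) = 77805 / 64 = 1215.70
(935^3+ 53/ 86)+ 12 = 70296433335/ 86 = 817400387.62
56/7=8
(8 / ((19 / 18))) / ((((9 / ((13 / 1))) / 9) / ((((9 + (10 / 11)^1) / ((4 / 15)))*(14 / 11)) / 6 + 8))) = 3597516 / 2299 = 1564.82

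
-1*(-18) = 18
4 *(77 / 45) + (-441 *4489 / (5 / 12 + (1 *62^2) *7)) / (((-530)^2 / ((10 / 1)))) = 279258002926 / 40816300905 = 6.84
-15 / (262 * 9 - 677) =-0.01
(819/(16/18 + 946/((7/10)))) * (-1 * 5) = -257985/85196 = -3.03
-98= -98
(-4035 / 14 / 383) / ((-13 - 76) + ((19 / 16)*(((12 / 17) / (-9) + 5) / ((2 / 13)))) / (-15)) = 0.01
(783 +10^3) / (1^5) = 1783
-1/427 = -0.00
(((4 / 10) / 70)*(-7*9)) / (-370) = 9 / 9250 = 0.00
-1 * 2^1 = -2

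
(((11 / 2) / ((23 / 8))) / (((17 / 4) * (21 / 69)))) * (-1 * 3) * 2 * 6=-6336 / 119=-53.24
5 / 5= 1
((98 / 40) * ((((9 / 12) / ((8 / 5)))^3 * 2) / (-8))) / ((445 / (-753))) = 4981095 / 46661632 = 0.11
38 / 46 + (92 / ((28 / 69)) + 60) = 46294 / 161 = 287.54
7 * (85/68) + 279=287.75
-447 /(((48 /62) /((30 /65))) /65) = -69285 /4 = -17321.25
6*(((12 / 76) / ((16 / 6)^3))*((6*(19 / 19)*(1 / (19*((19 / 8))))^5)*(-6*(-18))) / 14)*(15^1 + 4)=10077696 / 42917463804607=0.00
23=23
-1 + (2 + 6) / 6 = 1 / 3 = 0.33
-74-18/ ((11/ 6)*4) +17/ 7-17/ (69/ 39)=-148117/ 1771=-83.63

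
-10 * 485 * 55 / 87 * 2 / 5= -106700 / 87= -1226.44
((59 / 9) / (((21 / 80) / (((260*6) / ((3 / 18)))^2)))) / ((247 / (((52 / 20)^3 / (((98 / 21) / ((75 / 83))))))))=2329480857600 / 77273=30146116.47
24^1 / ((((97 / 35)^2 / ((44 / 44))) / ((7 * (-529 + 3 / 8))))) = -108791025 / 9409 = -11562.44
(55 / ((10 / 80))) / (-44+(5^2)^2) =440 / 581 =0.76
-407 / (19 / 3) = -1221 / 19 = -64.26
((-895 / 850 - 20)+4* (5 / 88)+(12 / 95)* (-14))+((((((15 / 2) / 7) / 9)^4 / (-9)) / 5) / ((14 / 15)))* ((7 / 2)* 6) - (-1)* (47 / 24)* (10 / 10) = -2281470566513 / 110558558880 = -20.64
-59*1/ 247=-59/ 247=-0.24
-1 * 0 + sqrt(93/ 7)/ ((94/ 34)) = 1.32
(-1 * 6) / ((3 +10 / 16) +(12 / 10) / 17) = -4080 / 2513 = -1.62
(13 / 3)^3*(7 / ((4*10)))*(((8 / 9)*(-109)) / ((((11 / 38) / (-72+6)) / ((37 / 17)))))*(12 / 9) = 18855146128 / 20655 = 912861.11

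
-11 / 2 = -5.50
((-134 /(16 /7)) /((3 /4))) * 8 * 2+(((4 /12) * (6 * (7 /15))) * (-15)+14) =-3752 /3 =-1250.67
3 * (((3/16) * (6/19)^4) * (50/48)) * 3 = 18225/1042568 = 0.02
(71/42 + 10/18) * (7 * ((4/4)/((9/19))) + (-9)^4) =8374253/567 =14769.41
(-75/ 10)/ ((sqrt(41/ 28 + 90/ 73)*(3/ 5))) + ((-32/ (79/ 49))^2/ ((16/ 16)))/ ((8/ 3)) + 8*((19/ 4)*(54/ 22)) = 16545090/ 68651- 25*sqrt(2817143)/ 5513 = 233.39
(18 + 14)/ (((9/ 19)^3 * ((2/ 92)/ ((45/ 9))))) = 50482240/ 729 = 69248.61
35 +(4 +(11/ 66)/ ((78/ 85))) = 18337/ 468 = 39.18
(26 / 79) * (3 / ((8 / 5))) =195 / 316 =0.62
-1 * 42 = -42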